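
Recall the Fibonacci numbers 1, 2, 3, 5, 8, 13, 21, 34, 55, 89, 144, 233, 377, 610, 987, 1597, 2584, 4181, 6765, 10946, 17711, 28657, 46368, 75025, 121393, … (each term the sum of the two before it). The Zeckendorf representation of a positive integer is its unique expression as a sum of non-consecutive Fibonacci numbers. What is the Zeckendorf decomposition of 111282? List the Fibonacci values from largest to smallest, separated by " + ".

Greedily peel off the largest Fibonacci term at each step:
take 75025 (≤ 111282); 111282 − 75025 = 36257
take 28657 (≤ 36257); 36257 − 28657 = 7600
take 6765 (≤ 7600); 7600 − 6765 = 835
take 610 (≤ 835); 835 − 610 = 225
take 144 (≤ 225); 225 − 144 = 81
take 55 (≤ 81); 81 − 55 = 26
take 21 (≤ 26); 26 − 21 = 5
take 5 (≤ 5); 5 − 5 = 0
So 111282 = 75025 + 28657 + 6765 + 610 + 144 + 55 + 21 + 5, with no two terms consecutive in the sequence.

75025 + 28657 + 6765 + 610 + 144 + 55 + 21 + 5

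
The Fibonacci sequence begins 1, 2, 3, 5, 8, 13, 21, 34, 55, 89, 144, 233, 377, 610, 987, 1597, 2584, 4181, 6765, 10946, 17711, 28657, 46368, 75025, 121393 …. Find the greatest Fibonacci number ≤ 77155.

75025

75025 ≤ 77155 < 121393, so the largest Fibonacci number not exceeding 77155 is 75025.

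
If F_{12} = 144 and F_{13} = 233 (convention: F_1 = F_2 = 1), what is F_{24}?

By the doubling identity F_{2k} = F_k(2F_{k+1} − F_k): F_{24} = 144·(2·233 − 144) = 144·322 = 46368.

46368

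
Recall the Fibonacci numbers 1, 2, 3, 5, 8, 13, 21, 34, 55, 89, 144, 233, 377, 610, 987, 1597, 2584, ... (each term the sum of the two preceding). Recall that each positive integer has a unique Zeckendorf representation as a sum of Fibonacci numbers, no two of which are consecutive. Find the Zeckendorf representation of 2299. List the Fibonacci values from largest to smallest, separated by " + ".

Repeatedly subtract the largest Fibonacci number that fits:
2299: greatest Fibonacci not exceeding it is 1597, leaving 702
702: greatest Fibonacci not exceeding it is 610, leaving 92
92: greatest Fibonacci not exceeding it is 89, leaving 3
3: greatest Fibonacci not exceeding it is 3, leaving 0
So 2299 = 1597 + 610 + 89 + 3, with no two terms consecutive in the sequence.

1597 + 610 + 89 + 3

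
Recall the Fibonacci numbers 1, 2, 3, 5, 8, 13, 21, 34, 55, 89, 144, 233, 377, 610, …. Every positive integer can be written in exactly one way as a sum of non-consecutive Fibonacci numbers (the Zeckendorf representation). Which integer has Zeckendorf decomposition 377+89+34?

500

377+89+34 = 500.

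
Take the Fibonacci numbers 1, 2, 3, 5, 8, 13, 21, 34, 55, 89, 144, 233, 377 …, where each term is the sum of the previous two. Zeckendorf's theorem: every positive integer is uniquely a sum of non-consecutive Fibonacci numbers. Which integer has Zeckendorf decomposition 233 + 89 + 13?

233 + 89 + 13 = 335.

335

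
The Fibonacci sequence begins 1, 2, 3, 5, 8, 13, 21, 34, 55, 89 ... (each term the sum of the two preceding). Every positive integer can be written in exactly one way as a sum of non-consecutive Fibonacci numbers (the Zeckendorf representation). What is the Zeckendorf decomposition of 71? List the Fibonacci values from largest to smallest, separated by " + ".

take 55 (≤ 71); 71 − 55 = 16
take 13 (≤ 16); 16 − 13 = 3
take 3 (≤ 3); 3 − 3 = 0
So 71 = 55 + 13 + 3, with no two terms consecutive in the sequence.

55 + 13 + 3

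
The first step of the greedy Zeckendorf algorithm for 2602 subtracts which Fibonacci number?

2584 ≤ 2602 < 4181, so the largest Fibonacci number not exceeding 2602 is 2584.

2584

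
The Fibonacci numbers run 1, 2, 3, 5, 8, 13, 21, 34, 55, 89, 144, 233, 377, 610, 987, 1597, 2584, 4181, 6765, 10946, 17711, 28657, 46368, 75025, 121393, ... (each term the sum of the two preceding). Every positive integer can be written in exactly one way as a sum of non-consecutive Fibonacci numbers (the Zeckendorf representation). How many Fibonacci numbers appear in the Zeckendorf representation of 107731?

Greedily peel off the largest Fibonacci term at each step:
107731: greatest Fibonacci not exceeding it is 75025, leaving 32706
32706: greatest Fibonacci not exceeding it is 28657, leaving 4049
4049: greatest Fibonacci not exceeding it is 2584, leaving 1465
1465: greatest Fibonacci not exceeding it is 987, leaving 478
478: greatest Fibonacci not exceeding it is 377, leaving 101
101: greatest Fibonacci not exceeding it is 89, leaving 12
12: greatest Fibonacci not exceeding it is 8, leaving 4
4: greatest Fibonacci not exceeding it is 3, leaving 1
1: greatest Fibonacci not exceeding it is 1, leaving 0
107731 = 75025 + 28657 + 2584 + 987 + 377 + 89 + 8 + 3 + 1, which has 9 terms.

9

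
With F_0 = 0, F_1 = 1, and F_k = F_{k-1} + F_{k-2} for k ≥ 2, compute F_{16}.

Iterating the recurrence up to F_{8} = 21 and F_{7} = 13:
F_{9} = F_{8} + F_{7} = 21 + 13 = 34
F_{10} = F_{9} + F_{8} = 34 + 21 = 55
F_{11} = F_{10} + F_{9} = 55 + 34 = 89
F_{12} = F_{11} + F_{10} = 89 + 55 = 144
F_{13} = F_{12} + F_{11} = 144 + 89 = 233
F_{14} = F_{13} + F_{12} = 233 + 144 = 377
F_{15} = F_{14} + F_{13} = 377 + 233 = 610
F_{16} = F_{15} + F_{14} = 610 + 377 = 987

987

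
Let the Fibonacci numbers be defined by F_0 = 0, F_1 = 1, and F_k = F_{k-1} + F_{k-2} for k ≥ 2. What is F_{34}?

5702887

Iterating the recurrence up to F_{27} = 196418 and F_{26} = 121393:
F_{28} = F_{27} + F_{26} = 196418 + 121393 = 317811
F_{29} = F_{28} + F_{27} = 317811 + 196418 = 514229
F_{30} = F_{29} + F_{28} = 514229 + 317811 = 832040
F_{31} = F_{30} + F_{29} = 832040 + 514229 = 1346269
F_{32} = F_{31} + F_{30} = 1346269 + 832040 = 2178309
F_{33} = F_{32} + F_{31} = 2178309 + 1346269 = 3524578
F_{34} = F_{33} + F_{32} = 3524578 + 2178309 = 5702887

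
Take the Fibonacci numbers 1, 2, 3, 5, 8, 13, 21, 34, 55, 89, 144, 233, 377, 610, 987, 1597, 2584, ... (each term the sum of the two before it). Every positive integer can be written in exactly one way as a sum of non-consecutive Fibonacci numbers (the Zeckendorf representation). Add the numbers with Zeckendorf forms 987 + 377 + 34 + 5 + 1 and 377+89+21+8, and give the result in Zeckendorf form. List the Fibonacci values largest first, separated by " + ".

1597 + 233 + 55 + 13 + 1

The two numbers are 1404 and 495, so their sum is 1899.
subtract 1597 from 1899: 302 remains
subtract 233 from 302: 69 remains
subtract 55 from 69: 14 remains
subtract 13 from 14: 1 remains
subtract 1 from 1: 0 remains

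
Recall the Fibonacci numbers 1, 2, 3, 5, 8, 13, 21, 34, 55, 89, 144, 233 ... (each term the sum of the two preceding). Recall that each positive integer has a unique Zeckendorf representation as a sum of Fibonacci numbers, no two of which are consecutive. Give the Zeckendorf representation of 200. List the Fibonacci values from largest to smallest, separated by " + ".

Greedily peel off the largest Fibonacci term at each step:
200 − 144 = 56
56 − 55 = 1
1 − 1 = 0
So 200 = 144 + 55 + 1, with no two terms consecutive in the sequence.

144 + 55 + 1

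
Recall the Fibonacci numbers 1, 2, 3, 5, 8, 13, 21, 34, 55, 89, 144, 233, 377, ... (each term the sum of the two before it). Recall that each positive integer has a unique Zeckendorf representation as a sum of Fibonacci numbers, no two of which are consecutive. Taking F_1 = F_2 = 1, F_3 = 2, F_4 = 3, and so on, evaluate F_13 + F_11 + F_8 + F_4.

346

F_13 + F_11 + F_8 + F_4 = 233 + 89 + 21 + 3 = 346.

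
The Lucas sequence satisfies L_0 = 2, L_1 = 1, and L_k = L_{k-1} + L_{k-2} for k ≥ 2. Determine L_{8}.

L_{2} = L_{1} + L_{0} = 1 + 2 = 3
L_{3} = L_{2} + L_{1} = 3 + 1 = 4
L_{4} = L_{3} + L_{2} = 4 + 3 = 7
L_{5} = L_{4} + L_{3} = 7 + 4 = 11
L_{6} = L_{5} + L_{4} = 11 + 7 = 18
L_{7} = L_{6} + L_{5} = 18 + 11 = 29
L_{8} = L_{7} + L_{6} = 29 + 18 = 47

47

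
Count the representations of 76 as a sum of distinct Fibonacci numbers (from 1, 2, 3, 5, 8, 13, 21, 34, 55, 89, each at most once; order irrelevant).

7

76 = 55+21 = 55+13+8 = 55+13+5+3 = … (4 more), for 7 in all.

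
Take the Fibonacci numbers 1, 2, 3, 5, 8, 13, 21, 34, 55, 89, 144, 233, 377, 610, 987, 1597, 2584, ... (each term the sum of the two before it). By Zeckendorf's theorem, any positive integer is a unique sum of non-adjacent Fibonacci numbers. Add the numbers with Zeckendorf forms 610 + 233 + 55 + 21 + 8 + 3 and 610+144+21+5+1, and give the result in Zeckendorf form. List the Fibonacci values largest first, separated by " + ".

1597 + 89 + 21 + 3 + 1

The two numbers are 930 and 781, so their sum is 1711.
take 1597 (≤ 1711); 1711 − 1597 = 114
take 89 (≤ 114); 114 − 89 = 25
take 21 (≤ 25); 25 − 21 = 4
take 3 (≤ 4); 4 − 3 = 1
take 1 (≤ 1); 1 − 1 = 0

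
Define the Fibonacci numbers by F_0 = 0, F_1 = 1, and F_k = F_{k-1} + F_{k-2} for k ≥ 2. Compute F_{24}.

Iterating the recurrence up to F_{17} = 1597 and F_{16} = 987:
F_{18} = F_{17} + F_{16} = 1597 + 987 = 2584
F_{19} = F_{18} + F_{17} = 2584 + 1597 = 4181
F_{20} = F_{19} + F_{18} = 4181 + 2584 = 6765
F_{21} = F_{20} + F_{19} = 6765 + 4181 = 10946
F_{22} = F_{21} + F_{20} = 10946 + 6765 = 17711
F_{23} = F_{22} + F_{21} = 17711 + 10946 = 28657
F_{24} = F_{23} + F_{22} = 28657 + 17711 = 46368

46368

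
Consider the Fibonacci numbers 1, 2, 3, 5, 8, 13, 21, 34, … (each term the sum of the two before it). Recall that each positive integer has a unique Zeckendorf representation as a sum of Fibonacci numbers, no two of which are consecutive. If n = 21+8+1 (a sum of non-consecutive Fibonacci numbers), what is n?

21+8+1 = 30.

30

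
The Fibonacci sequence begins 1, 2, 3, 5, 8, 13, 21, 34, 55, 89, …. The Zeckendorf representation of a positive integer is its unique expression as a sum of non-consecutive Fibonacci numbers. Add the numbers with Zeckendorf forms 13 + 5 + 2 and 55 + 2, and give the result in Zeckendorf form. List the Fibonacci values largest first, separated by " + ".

55 + 21 + 1

The two numbers are 20 and 57, so their sum is 77.
Repeatedly subtract the largest Fibonacci number that fits:
77 − 55 = 22
22 − 21 = 1
1 − 1 = 0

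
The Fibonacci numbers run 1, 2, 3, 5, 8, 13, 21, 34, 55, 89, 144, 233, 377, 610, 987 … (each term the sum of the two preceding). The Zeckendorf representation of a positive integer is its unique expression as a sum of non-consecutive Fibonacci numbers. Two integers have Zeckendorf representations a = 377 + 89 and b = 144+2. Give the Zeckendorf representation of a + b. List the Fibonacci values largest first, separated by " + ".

The two numbers are 466 and 146, so their sum is 612.
Greedy algorithm:
take 610 (≤ 612); 612 − 610 = 2
take 2 (≤ 2); 2 − 2 = 0

610 + 2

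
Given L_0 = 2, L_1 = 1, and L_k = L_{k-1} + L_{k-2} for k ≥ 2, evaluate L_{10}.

123

Iterating the recurrence up to L_{4} = 7 and L_{3} = 4:
L_{5} = L_{4} + L_{3} = 7 + 4 = 11
L_{6} = L_{5} + L_{4} = 11 + 7 = 18
L_{7} = L_{6} + L_{5} = 18 + 11 = 29
L_{8} = L_{7} + L_{6} = 29 + 18 = 47
L_{9} = L_{8} + L_{7} = 47 + 29 = 76
L_{10} = L_{9} + L_{8} = 76 + 47 = 123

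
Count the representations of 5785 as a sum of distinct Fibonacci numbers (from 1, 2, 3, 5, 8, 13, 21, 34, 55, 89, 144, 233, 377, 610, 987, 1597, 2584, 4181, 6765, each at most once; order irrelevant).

Starting from the Zeckendorf form and repeatedly splitting a term F_k into F_{k−1} + F_{k−2} (when neither is already used) reaches every representation.
5785 = 4181+1597+5+2 = 4181+987+610+5+2 = 4181+987+377+233+5+2 = … (8 more), for 11 in all.

11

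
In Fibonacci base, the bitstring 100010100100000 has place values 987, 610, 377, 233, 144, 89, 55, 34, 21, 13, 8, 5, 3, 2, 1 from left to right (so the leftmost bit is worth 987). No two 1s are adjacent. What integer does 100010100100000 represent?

Summing the place values of the 1 bits: 987 + 144 + 55 + 13 = 1199.

1199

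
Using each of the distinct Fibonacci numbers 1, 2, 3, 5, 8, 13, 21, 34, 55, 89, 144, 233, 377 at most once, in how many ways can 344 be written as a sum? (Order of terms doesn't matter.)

344 = 233+89+21+1 = 233+89+13+8+1 = 233+55+34+21+1 = … (6 more), for 9 in all.

9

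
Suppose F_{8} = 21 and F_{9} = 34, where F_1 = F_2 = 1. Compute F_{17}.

1597

By F_{2k+1} = F_k² + F_{k+1}²: F_{17} = 21² + 34² = 441 + 1156 = 1597.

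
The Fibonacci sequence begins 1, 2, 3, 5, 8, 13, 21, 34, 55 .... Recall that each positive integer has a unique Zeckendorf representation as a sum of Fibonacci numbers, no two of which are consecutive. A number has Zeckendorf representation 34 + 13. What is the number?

47

34 + 13 = 47.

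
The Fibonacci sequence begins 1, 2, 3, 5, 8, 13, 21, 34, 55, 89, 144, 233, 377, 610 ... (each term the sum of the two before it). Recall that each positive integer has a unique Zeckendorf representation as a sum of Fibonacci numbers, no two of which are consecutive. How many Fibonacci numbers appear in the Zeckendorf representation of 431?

5

431 − 377 = 54
54 − 34 = 20
20 − 13 = 7
7 − 5 = 2
2 − 2 = 0
431 = 377 + 34 + 13 + 5 + 2, which has 5 terms.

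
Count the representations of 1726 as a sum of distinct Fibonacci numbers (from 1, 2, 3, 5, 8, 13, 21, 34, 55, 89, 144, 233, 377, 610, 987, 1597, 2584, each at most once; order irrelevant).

Starting from the Zeckendorf form and repeatedly splitting a term F_k into F_{k−1} + F_{k−2} (when neither is already used) reaches every representation.
1726 = 1597+89+34+5+1 = 1597+89+34+3+2+1 = 1597+89+21+13+5+1 = … (24 more), for 27 in all.

27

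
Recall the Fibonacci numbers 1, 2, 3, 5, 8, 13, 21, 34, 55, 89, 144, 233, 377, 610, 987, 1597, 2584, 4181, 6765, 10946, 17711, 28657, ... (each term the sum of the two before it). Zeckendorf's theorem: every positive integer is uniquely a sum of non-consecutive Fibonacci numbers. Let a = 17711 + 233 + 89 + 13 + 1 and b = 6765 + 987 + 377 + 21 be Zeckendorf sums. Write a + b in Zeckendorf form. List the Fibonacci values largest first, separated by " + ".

The two numbers are 18047 and 8150, so their sum is 26197.
Greedily peel off the largest Fibonacci term at each step:
26197: greatest Fibonacci not exceeding it is 17711, leaving 8486
8486: greatest Fibonacci not exceeding it is 6765, leaving 1721
1721: greatest Fibonacci not exceeding it is 1597, leaving 124
124: greatest Fibonacci not exceeding it is 89, leaving 35
35: greatest Fibonacci not exceeding it is 34, leaving 1
1: greatest Fibonacci not exceeding it is 1, leaving 0

17711 + 6765 + 1597 + 89 + 34 + 1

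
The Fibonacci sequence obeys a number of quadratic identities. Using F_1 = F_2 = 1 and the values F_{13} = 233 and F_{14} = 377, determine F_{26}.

121393

By the doubling identity F_{2k} = F_k(2F_{k+1} − F_k): F_{26} = 233·(2·377 − 233) = 233·521 = 121393.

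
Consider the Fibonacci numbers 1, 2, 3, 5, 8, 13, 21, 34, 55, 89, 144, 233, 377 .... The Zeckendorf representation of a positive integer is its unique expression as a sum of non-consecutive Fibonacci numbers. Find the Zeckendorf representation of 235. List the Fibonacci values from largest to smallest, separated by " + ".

235: greatest Fibonacci not exceeding it is 233, leaving 2
2: greatest Fibonacci not exceeding it is 2, leaving 0
So 235 = 233 + 2, with no two terms consecutive in the sequence.

233 + 2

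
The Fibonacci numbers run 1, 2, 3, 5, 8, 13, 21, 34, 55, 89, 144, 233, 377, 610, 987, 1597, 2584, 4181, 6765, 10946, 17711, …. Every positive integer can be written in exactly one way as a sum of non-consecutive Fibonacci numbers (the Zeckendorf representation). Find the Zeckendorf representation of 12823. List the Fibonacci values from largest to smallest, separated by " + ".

10946 + 1597 + 233 + 34 + 13

Greedily peel off the largest Fibonacci term at each step:
12823: greatest Fibonacci not exceeding it is 10946, leaving 1877
1877: greatest Fibonacci not exceeding it is 1597, leaving 280
280: greatest Fibonacci not exceeding it is 233, leaving 47
47: greatest Fibonacci not exceeding it is 34, leaving 13
13: greatest Fibonacci not exceeding it is 13, leaving 0
So 12823 = 10946 + 1597 + 233 + 34 + 13, with no two terms consecutive in the sequence.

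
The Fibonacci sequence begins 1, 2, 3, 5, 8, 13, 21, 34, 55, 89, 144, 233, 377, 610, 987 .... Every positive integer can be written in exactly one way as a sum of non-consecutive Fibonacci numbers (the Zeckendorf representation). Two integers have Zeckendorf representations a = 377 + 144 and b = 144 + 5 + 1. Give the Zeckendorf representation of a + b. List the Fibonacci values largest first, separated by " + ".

The two numbers are 521 and 150, so their sum is 671.
Greedy algorithm:
largest Fibonacci ≤ 671 is 610; 671 − 610 = 61
largest Fibonacci ≤ 61 is 55; 61 − 55 = 6
largest Fibonacci ≤ 6 is 5; 6 − 5 = 1
largest Fibonacci ≤ 1 is 1; 1 − 1 = 0

610 + 55 + 5 + 1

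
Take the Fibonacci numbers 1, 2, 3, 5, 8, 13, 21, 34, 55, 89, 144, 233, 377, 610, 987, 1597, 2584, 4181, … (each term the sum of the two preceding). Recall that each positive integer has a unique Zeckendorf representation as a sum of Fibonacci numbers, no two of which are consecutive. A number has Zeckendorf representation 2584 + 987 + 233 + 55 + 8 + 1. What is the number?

3868

2584 + 987 + 233 + 55 + 8 + 1 = 3868.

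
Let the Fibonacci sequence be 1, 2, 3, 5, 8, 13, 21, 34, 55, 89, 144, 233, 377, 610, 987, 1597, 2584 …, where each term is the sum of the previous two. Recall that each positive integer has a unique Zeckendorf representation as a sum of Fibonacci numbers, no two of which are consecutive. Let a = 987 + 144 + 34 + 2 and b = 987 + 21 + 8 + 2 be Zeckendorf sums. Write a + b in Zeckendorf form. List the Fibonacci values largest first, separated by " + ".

The two numbers are 1167 and 1018, so their sum is 2185.
2185 − 1597 = 588
588 − 377 = 211
211 − 144 = 67
67 − 55 = 12
12 − 8 = 4
4 − 3 = 1
1 − 1 = 0

1597 + 377 + 144 + 55 + 8 + 3 + 1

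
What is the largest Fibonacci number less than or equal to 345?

233 ≤ 345 < 377, so the largest Fibonacci number not exceeding 345 is 233.

233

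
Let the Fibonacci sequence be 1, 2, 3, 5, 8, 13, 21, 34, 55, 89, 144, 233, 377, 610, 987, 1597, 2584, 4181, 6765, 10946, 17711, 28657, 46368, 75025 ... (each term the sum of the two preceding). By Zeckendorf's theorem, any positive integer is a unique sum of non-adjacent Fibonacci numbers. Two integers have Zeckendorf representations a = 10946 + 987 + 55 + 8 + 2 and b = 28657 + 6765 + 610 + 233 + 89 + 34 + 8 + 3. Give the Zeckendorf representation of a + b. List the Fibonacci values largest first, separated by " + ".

The two numbers are 11998 and 36399, so their sum is 48397.
48397 − 46368 = 2029
2029 − 1597 = 432
432 − 377 = 55
55 − 55 = 0

46368 + 1597 + 377 + 55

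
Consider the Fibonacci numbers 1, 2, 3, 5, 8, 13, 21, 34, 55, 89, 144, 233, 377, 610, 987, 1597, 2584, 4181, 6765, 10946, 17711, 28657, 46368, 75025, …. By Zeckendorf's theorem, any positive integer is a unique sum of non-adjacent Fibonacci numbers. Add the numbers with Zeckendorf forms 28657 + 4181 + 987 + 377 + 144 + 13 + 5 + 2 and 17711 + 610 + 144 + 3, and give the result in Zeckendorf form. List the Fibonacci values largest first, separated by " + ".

The two numbers are 34366 and 18468, so their sum is 52834.
Repeatedly subtract the largest Fibonacci number that fits:
take 46368 (≤ 52834); 52834 − 46368 = 6466
take 4181 (≤ 6466); 6466 − 4181 = 2285
take 1597 (≤ 2285); 2285 − 1597 = 688
take 610 (≤ 688); 688 − 610 = 78
take 55 (≤ 78); 78 − 55 = 23
take 21 (≤ 23); 23 − 21 = 2
take 2 (≤ 2); 2 − 2 = 0

46368 + 4181 + 1597 + 610 + 55 + 21 + 2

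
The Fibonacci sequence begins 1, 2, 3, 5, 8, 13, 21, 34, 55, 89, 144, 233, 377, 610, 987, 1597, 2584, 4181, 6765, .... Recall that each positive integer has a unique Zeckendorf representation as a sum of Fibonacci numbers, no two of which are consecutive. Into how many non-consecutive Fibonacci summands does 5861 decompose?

6

Greedy algorithm:
5861: greatest Fibonacci not exceeding it is 4181, leaving 1680
1680: greatest Fibonacci not exceeding it is 1597, leaving 83
83: greatest Fibonacci not exceeding it is 55, leaving 28
28: greatest Fibonacci not exceeding it is 21, leaving 7
7: greatest Fibonacci not exceeding it is 5, leaving 2
2: greatest Fibonacci not exceeding it is 2, leaving 0
5861 = 4181 + 1597 + 55 + 21 + 5 + 2, which has 6 terms.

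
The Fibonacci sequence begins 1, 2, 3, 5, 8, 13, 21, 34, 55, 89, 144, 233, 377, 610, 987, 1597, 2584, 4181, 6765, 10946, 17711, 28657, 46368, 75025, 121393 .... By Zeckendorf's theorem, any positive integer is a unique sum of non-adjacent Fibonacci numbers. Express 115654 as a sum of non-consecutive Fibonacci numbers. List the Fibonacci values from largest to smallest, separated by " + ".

75025 + 28657 + 10946 + 987 + 34 + 5

Repeatedly subtract the largest Fibonacci number that fits:
subtract 75025 from 115654: 40629 remains
subtract 28657 from 40629: 11972 remains
subtract 10946 from 11972: 1026 remains
subtract 987 from 1026: 39 remains
subtract 34 from 39: 5 remains
subtract 5 from 5: 0 remains
So 115654 = 75025 + 28657 + 10946 + 987 + 34 + 5, with no two terms consecutive in the sequence.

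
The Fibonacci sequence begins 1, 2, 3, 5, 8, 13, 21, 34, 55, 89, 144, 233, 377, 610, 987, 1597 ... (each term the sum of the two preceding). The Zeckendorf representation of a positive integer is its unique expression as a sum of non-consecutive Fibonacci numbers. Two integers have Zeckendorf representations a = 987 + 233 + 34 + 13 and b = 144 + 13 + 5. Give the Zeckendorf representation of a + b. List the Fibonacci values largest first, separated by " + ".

987 + 377 + 55 + 8 + 2

The two numbers are 1267 and 162, so their sum is 1429.
Repeatedly subtract the largest Fibonacci number that fits:
987 ≤ 1429 < 1597, so take 987; remainder 442
377 ≤ 442 < 610, so take 377; remainder 65
55 ≤ 65 < 89, so take 55; remainder 10
8 ≤ 10 < 13, so take 8; remainder 2
2 ≤ 2 < 3, so take 2; remainder 0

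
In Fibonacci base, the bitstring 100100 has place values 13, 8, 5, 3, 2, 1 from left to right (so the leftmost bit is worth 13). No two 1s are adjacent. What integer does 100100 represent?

16

Summing the place values of the 1 bits: 13 + 3 = 16.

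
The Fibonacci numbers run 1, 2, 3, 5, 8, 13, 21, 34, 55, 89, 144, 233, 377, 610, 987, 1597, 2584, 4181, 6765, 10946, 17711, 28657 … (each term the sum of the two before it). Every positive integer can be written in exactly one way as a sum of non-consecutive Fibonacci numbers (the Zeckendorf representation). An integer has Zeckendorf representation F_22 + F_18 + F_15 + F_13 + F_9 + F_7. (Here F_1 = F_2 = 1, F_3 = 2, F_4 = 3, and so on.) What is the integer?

F_22 + F_18 + F_15 + F_13 + F_9 + F_7 = 17711 + 2584 + 610 + 233 + 34 + 13 = 21185.

21185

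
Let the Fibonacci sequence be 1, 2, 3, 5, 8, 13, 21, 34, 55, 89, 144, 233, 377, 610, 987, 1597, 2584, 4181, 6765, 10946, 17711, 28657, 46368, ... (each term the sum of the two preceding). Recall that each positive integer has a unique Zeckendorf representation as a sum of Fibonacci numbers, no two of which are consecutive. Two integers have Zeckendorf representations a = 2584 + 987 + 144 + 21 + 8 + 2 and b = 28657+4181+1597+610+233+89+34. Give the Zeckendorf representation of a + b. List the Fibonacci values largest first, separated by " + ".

28657 + 6765 + 2584 + 987 + 144 + 8 + 2

The two numbers are 3746 and 35401, so their sum is 39147.
Greedily peel off the largest Fibonacci term at each step:
subtract 28657 from 39147: 10490 remains
subtract 6765 from 10490: 3725 remains
subtract 2584 from 3725: 1141 remains
subtract 987 from 1141: 154 remains
subtract 144 from 154: 10 remains
subtract 8 from 10: 2 remains
subtract 2 from 2: 0 remains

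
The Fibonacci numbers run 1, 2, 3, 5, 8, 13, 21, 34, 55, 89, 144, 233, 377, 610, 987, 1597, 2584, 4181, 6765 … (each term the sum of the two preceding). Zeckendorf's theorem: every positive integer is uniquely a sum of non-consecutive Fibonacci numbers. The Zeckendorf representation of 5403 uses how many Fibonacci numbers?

4

Greedy algorithm:
5403 − 4181 = 1222
1222 − 987 = 235
235 − 233 = 2
2 − 2 = 0
5403 = 4181 + 987 + 233 + 2, which has 4 terms.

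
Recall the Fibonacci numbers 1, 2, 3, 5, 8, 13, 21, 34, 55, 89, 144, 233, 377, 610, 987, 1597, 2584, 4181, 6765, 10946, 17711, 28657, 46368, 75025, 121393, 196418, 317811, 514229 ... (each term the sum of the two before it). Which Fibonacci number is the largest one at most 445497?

317811

317811 ≤ 445497 < 514229, so the largest Fibonacci number not exceeding 445497 is 317811.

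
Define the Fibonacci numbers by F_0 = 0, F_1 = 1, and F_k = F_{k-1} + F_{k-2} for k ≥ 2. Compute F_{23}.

Iterating the recurrence up to F_{18} = 2584 and F_{17} = 1597:
F_{19} = F_{18} + F_{17} = 2584 + 1597 = 4181
F_{20} = F_{19} + F_{18} = 4181 + 2584 = 6765
F_{21} = F_{20} + F_{19} = 6765 + 4181 = 10946
F_{22} = F_{21} + F_{20} = 10946 + 6765 = 17711
F_{23} = F_{22} + F_{21} = 17711 + 10946 = 28657

28657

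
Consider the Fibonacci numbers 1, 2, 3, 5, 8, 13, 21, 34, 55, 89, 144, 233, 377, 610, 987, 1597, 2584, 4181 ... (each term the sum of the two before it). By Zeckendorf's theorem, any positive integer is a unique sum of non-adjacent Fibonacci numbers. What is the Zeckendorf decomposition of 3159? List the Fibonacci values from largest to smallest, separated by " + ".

2584 + 377 + 144 + 34 + 13 + 5 + 2

largest Fibonacci ≤ 3159 is 2584; 3159 − 2584 = 575
largest Fibonacci ≤ 575 is 377; 575 − 377 = 198
largest Fibonacci ≤ 198 is 144; 198 − 144 = 54
largest Fibonacci ≤ 54 is 34; 54 − 34 = 20
largest Fibonacci ≤ 20 is 13; 20 − 13 = 7
largest Fibonacci ≤ 7 is 5; 7 − 5 = 2
largest Fibonacci ≤ 2 is 2; 2 − 2 = 0
So 3159 = 2584 + 377 + 144 + 34 + 13 + 5 + 2, with no two terms consecutive in the sequence.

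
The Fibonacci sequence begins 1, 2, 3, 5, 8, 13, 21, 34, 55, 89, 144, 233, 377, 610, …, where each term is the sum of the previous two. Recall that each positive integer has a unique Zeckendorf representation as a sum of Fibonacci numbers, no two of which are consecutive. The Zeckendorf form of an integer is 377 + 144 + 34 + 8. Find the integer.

377 + 144 + 34 + 8 = 563.

563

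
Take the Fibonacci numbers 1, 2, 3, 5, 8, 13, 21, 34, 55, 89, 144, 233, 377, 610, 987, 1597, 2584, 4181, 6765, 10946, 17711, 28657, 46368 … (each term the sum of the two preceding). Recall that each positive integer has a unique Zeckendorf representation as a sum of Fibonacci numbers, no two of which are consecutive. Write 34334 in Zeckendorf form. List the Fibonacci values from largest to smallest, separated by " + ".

28657 + 4181 + 987 + 377 + 89 + 34 + 8 + 1

Greedily peel off the largest Fibonacci term at each step:
largest Fibonacci ≤ 34334 is 28657; 34334 − 28657 = 5677
largest Fibonacci ≤ 5677 is 4181; 5677 − 4181 = 1496
largest Fibonacci ≤ 1496 is 987; 1496 − 987 = 509
largest Fibonacci ≤ 509 is 377; 509 − 377 = 132
largest Fibonacci ≤ 132 is 89; 132 − 89 = 43
largest Fibonacci ≤ 43 is 34; 43 − 34 = 9
largest Fibonacci ≤ 9 is 8; 9 − 8 = 1
largest Fibonacci ≤ 1 is 1; 1 − 1 = 0
So 34334 = 28657 + 4181 + 987 + 377 + 89 + 34 + 8 + 1, with no two terms consecutive in the sequence.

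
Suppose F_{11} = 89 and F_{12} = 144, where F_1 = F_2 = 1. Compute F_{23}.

28657

By F_{2k+1} = F_k² + F_{k+1}²: F_{23} = 89² + 144² = 7921 + 20736 = 28657.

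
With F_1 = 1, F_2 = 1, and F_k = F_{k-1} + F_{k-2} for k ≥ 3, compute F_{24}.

Iterating the recurrence up to F_{16} = 987 and F_{15} = 610:
F_{17} = F_{16} + F_{15} = 987 + 610 = 1597
F_{18} = F_{17} + F_{16} = 1597 + 987 = 2584
F_{19} = F_{18} + F_{17} = 2584 + 1597 = 4181
F_{20} = F_{19} + F_{18} = 4181 + 2584 = 6765
F_{21} = F_{20} + F_{19} = 6765 + 4181 = 10946
F_{22} = F_{21} + F_{20} = 10946 + 6765 = 17711
F_{23} = F_{22} + F_{21} = 17711 + 10946 = 28657
F_{24} = F_{23} + F_{22} = 28657 + 17711 = 46368

46368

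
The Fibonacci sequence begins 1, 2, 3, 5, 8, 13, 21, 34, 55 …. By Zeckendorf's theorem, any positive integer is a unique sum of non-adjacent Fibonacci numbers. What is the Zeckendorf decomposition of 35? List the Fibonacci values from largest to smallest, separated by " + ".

34 + 1

Repeatedly subtract the largest Fibonacci number that fits:
take 34 (≤ 35); 35 − 34 = 1
take 1 (≤ 1); 1 − 1 = 0
So 35 = 34 + 1, with no two terms consecutive in the sequence.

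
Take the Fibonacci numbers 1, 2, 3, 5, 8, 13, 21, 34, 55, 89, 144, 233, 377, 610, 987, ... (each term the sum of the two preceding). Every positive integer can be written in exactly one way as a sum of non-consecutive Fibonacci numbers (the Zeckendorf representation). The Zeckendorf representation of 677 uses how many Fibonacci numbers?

Greedy algorithm:
610 ≤ 677 < 987, so take 610; remainder 67
55 ≤ 67 < 89, so take 55; remainder 12
8 ≤ 12 < 13, so take 8; remainder 4
3 ≤ 4 < 5, so take 3; remainder 1
1 ≤ 1 < 2, so take 1; remainder 0
677 = 610 + 55 + 8 + 3 + 1, which has 5 terms.

5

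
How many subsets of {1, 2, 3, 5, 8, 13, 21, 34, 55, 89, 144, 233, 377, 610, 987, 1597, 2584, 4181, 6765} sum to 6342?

Starting from the Zeckendorf form and repeatedly splitting a term F_k into F_{k−1} + F_{k−2} (when neither is already used) reaches every representation.
6342 = 4181+1597+377+144+34+8+1 = 4181+1597+377+144+34+5+3+1 = 4181+1597+377+144+21+13+8+1 = 4181+1597+377+89+55+34+8+1 = 4181+987+610+377+144+34+8+1 = … (31 more), for 36 in all.

36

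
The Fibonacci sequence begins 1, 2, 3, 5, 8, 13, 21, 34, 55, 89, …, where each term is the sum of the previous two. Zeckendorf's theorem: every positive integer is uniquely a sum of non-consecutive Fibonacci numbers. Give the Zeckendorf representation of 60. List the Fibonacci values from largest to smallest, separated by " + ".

take 55 (≤ 60); 60 − 55 = 5
take 5 (≤ 5); 5 − 5 = 0
So 60 = 55 + 5, with no two terms consecutive in the sequence.

55 + 5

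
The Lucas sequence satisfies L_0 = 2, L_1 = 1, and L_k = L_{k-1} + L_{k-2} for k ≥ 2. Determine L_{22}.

39603

Iterating the recurrence up to L_{15} = 1364 and L_{14} = 843:
L_{16} = L_{15} + L_{14} = 1364 + 843 = 2207
L_{17} = L_{16} + L_{15} = 2207 + 1364 = 3571
L_{18} = L_{17} + L_{16} = 3571 + 2207 = 5778
L_{19} = L_{18} + L_{17} = 5778 + 3571 = 9349
L_{20} = L_{19} + L_{18} = 9349 + 5778 = 15127
L_{21} = L_{20} + L_{19} = 15127 + 9349 = 24476
L_{22} = L_{21} + L_{20} = 24476 + 15127 = 39603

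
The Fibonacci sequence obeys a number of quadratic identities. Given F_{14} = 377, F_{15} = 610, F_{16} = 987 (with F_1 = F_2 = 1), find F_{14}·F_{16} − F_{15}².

-1

377·987 − 610² = 372099 − 372100 = -1. (Cassini's identity: F_{k−1}F_{k+1} − F_k² = (−1)^k.)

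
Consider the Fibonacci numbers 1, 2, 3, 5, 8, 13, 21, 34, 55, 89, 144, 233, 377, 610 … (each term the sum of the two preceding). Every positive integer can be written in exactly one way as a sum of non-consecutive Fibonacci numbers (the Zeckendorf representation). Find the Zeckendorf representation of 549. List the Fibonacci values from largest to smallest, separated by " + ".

549: greatest Fibonacci not exceeding it is 377, leaving 172
172: greatest Fibonacci not exceeding it is 144, leaving 28
28: greatest Fibonacci not exceeding it is 21, leaving 7
7: greatest Fibonacci not exceeding it is 5, leaving 2
2: greatest Fibonacci not exceeding it is 2, leaving 0
So 549 = 377 + 144 + 21 + 5 + 2, with no two terms consecutive in the sequence.

377 + 144 + 21 + 5 + 2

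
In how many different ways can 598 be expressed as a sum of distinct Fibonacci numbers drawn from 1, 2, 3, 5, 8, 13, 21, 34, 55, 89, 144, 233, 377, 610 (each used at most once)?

9

598 = 377+144+55+21+1 = 377+144+55+13+8+1 = 377+144+55+13+5+3+1 = 377+144+34+21+13+8+1 = 377+144+34+21+13+5+3+1 = … (4 more), for 9 in all.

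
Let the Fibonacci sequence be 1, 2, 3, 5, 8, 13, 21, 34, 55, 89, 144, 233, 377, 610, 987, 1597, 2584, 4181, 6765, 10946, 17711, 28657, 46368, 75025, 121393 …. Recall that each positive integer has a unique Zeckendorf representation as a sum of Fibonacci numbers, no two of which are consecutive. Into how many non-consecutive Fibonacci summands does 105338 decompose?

6

subtract 75025 from 105338: 30313 remains
subtract 28657 from 30313: 1656 remains
subtract 1597 from 1656: 59 remains
subtract 55 from 59: 4 remains
subtract 3 from 4: 1 remains
subtract 1 from 1: 0 remains
105338 = 75025 + 28657 + 1597 + 55 + 3 + 1, which has 6 terms.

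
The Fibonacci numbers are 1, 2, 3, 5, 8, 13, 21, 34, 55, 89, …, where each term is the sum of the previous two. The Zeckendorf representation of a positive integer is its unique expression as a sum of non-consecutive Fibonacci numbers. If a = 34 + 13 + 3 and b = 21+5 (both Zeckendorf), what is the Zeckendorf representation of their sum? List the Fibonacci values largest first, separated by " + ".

55 + 21

The two numbers are 50 and 26, so their sum is 76.
76 − 55 = 21
21 − 21 = 0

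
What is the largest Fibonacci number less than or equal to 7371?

6765

6765 ≤ 7371 < 10946, so the largest Fibonacci number not exceeding 7371 is 6765.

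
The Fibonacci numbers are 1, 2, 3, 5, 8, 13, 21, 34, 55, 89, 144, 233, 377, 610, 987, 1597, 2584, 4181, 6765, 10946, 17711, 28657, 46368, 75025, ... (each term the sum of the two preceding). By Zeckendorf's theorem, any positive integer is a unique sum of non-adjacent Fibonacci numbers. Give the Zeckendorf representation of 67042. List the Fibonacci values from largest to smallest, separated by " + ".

67042 − 46368 = 20674
20674 − 17711 = 2963
2963 − 2584 = 379
379 − 377 = 2
2 − 2 = 0
So 67042 = 46368 + 17711 + 2584 + 377 + 2, with no two terms consecutive in the sequence.

46368 + 17711 + 2584 + 377 + 2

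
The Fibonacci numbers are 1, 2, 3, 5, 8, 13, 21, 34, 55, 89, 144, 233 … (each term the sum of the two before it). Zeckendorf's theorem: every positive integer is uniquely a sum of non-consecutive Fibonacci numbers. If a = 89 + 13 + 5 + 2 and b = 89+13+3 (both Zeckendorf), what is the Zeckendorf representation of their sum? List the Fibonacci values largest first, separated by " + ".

The two numbers are 109 and 105, so their sum is 214.
Greedily peel off the largest Fibonacci term at each step:
subtract 144 from 214: 70 remains
subtract 55 from 70: 15 remains
subtract 13 from 15: 2 remains
subtract 2 from 2: 0 remains

144 + 55 + 13 + 2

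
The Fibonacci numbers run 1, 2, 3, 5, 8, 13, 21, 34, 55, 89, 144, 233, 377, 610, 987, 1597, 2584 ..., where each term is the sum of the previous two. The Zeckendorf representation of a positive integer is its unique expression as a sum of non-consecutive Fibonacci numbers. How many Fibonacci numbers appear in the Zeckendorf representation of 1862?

largest Fibonacci ≤ 1862 is 1597; 1862 − 1597 = 265
largest Fibonacci ≤ 265 is 233; 265 − 233 = 32
largest Fibonacci ≤ 32 is 21; 32 − 21 = 11
largest Fibonacci ≤ 11 is 8; 11 − 8 = 3
largest Fibonacci ≤ 3 is 3; 3 − 3 = 0
1862 = 1597 + 233 + 21 + 8 + 3, which has 5 terms.

5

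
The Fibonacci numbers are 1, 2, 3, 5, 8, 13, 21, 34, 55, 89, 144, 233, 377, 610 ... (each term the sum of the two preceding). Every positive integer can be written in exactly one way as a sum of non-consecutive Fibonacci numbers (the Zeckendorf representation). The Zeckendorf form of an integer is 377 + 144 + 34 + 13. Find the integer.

377 + 144 + 34 + 13 = 568.

568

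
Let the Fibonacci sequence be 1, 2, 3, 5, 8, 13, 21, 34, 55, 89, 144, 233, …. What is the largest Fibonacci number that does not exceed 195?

144 ≤ 195 < 233, so the largest Fibonacci number not exceeding 195 is 144.

144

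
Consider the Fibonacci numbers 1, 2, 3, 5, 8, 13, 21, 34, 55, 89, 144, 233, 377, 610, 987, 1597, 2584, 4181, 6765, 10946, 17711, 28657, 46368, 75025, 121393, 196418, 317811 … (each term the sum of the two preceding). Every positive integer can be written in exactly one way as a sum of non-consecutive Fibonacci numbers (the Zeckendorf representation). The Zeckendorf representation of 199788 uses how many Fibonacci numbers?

Repeatedly subtract the largest Fibonacci number that fits:
take 196418 (≤ 199788); 199788 − 196418 = 3370
take 2584 (≤ 3370); 3370 − 2584 = 786
take 610 (≤ 786); 786 − 610 = 176
take 144 (≤ 176); 176 − 144 = 32
take 21 (≤ 32); 32 − 21 = 11
take 8 (≤ 11); 11 − 8 = 3
take 3 (≤ 3); 3 − 3 = 0
199788 = 196418 + 2584 + 610 + 144 + 21 + 8 + 3, which has 7 terms.

7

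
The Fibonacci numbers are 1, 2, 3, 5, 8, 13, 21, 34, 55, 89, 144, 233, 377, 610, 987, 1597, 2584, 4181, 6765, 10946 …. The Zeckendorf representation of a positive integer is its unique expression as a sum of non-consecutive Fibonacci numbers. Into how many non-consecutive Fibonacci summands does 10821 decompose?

8

Repeatedly subtract the largest Fibonacci number that fits:
10821: greatest Fibonacci not exceeding it is 6765, leaving 4056
4056: greatest Fibonacci not exceeding it is 2584, leaving 1472
1472: greatest Fibonacci not exceeding it is 987, leaving 485
485: greatest Fibonacci not exceeding it is 377, leaving 108
108: greatest Fibonacci not exceeding it is 89, leaving 19
19: greatest Fibonacci not exceeding it is 13, leaving 6
6: greatest Fibonacci not exceeding it is 5, leaving 1
1: greatest Fibonacci not exceeding it is 1, leaving 0
10821 = 6765 + 2584 + 987 + 377 + 89 + 13 + 5 + 1, which has 8 terms.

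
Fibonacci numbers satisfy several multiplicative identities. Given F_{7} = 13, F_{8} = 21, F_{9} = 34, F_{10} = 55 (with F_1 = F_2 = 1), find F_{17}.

By the addition formula F_{m+n} = F_m F_{n+1} + F_{m−1} F_n with m=8, n=9: F_{17} = 21·55 + 13·34 = 1155 + 442 = 1597.

1597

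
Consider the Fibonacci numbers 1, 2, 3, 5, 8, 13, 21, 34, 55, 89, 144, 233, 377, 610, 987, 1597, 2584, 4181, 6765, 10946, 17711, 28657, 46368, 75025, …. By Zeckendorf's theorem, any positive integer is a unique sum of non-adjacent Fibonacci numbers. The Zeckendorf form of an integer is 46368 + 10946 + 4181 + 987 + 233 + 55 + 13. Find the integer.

46368 + 10946 + 4181 + 987 + 233 + 55 + 13 = 62783.

62783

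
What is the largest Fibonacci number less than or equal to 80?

55 ≤ 80 < 89, so the largest Fibonacci number not exceeding 80 is 55.

55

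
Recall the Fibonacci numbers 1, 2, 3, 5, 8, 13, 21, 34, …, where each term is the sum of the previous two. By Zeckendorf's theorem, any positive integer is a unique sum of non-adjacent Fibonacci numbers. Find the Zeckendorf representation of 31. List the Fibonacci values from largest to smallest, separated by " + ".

21 + 8 + 2

31: greatest Fibonacci not exceeding it is 21, leaving 10
10: greatest Fibonacci not exceeding it is 8, leaving 2
2: greatest Fibonacci not exceeding it is 2, leaving 0
So 31 = 21 + 8 + 2, with no two terms consecutive in the sequence.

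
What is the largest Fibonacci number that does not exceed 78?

55

55 ≤ 78 < 89, so the largest Fibonacci number not exceeding 78 is 55.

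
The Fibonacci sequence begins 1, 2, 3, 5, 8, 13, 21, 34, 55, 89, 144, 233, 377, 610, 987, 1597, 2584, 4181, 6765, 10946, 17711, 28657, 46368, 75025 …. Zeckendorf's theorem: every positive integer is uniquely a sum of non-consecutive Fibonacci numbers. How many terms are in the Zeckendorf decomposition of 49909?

Repeatedly subtract the largest Fibonacci number that fits:
49909 − 46368 = 3541
3541 − 2584 = 957
957 − 610 = 347
347 − 233 = 114
114 − 89 = 25
25 − 21 = 4
4 − 3 = 1
1 − 1 = 0
49909 = 46368 + 2584 + 610 + 233 + 89 + 21 + 3 + 1, which has 8 terms.

8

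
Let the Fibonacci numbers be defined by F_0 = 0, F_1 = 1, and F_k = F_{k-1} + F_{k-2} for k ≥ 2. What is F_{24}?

46368

Iterating the recurrence up to F_{18} = 2584 and F_{17} = 1597:
F_{19} = F_{18} + F_{17} = 2584 + 1597 = 4181
F_{20} = F_{19} + F_{18} = 4181 + 2584 = 6765
F_{21} = F_{20} + F_{19} = 6765 + 4181 = 10946
F_{22} = F_{21} + F_{20} = 10946 + 6765 = 17711
F_{23} = F_{22} + F_{21} = 17711 + 10946 = 28657
F_{24} = F_{23} + F_{22} = 28657 + 17711 = 46368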